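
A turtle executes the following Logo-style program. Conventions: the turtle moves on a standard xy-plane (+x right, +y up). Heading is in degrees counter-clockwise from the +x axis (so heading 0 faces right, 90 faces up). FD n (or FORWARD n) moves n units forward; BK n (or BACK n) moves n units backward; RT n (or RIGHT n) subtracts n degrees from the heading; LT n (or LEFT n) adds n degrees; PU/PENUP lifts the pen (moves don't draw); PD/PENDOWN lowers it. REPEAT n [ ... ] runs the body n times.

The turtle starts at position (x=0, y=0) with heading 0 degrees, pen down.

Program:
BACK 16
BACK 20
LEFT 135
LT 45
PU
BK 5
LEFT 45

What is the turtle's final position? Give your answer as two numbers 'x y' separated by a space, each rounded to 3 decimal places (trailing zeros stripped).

Answer: -31 0

Derivation:
Executing turtle program step by step:
Start: pos=(0,0), heading=0, pen down
BK 16: (0,0) -> (-16,0) [heading=0, draw]
BK 20: (-16,0) -> (-36,0) [heading=0, draw]
LT 135: heading 0 -> 135
LT 45: heading 135 -> 180
PU: pen up
BK 5: (-36,0) -> (-31,0) [heading=180, move]
LT 45: heading 180 -> 225
Final: pos=(-31,0), heading=225, 2 segment(s) drawn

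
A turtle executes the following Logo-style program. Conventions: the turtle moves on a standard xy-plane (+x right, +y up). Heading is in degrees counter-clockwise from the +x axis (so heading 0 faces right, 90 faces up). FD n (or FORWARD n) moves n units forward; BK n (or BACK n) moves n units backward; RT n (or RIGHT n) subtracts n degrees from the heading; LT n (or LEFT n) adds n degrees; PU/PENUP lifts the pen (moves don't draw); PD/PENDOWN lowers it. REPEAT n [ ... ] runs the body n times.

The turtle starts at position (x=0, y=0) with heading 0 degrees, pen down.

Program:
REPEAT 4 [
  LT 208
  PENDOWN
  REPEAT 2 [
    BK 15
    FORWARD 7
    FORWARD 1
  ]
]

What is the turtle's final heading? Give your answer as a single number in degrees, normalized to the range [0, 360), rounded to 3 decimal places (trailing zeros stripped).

Answer: 112

Derivation:
Executing turtle program step by step:
Start: pos=(0,0), heading=0, pen down
REPEAT 4 [
  -- iteration 1/4 --
  LT 208: heading 0 -> 208
  PD: pen down
  REPEAT 2 [
    -- iteration 1/2 --
    BK 15: (0,0) -> (13.244,7.042) [heading=208, draw]
    FD 7: (13.244,7.042) -> (7.064,3.756) [heading=208, draw]
    FD 1: (7.064,3.756) -> (6.181,3.286) [heading=208, draw]
    -- iteration 2/2 --
    BK 15: (6.181,3.286) -> (19.425,10.328) [heading=208, draw]
    FD 7: (19.425,10.328) -> (13.244,7.042) [heading=208, draw]
    FD 1: (13.244,7.042) -> (12.361,6.573) [heading=208, draw]
  ]
  -- iteration 2/4 --
  LT 208: heading 208 -> 56
  PD: pen down
  REPEAT 2 [
    -- iteration 1/2 --
    BK 15: (12.361,6.573) -> (3.973,-5.863) [heading=56, draw]
    FD 7: (3.973,-5.863) -> (7.888,-0.06) [heading=56, draw]
    FD 1: (7.888,-0.06) -> (8.447,0.769) [heading=56, draw]
    -- iteration 2/2 --
    BK 15: (8.447,0.769) -> (0.059,-11.666) [heading=56, draw]
    FD 7: (0.059,-11.666) -> (3.973,-5.863) [heading=56, draw]
    FD 1: (3.973,-5.863) -> (4.533,-5.034) [heading=56, draw]
  ]
  -- iteration 3/4 --
  LT 208: heading 56 -> 264
  PD: pen down
  REPEAT 2 [
    -- iteration 1/2 --
    BK 15: (4.533,-5.034) -> (6.1,9.884) [heading=264, draw]
    FD 7: (6.1,9.884) -> (5.369,2.922) [heading=264, draw]
    FD 1: (5.369,2.922) -> (5.264,1.928) [heading=264, draw]
    -- iteration 2/2 --
    BK 15: (5.264,1.928) -> (6.832,16.846) [heading=264, draw]
    FD 7: (6.832,16.846) -> (6.1,9.884) [heading=264, draw]
    FD 1: (6.1,9.884) -> (5.996,8.889) [heading=264, draw]
  ]
  -- iteration 4/4 --
  LT 208: heading 264 -> 112
  PD: pen down
  REPEAT 2 [
    -- iteration 1/2 --
    BK 15: (5.996,8.889) -> (11.615,-5.018) [heading=112, draw]
    FD 7: (11.615,-5.018) -> (8.993,1.472) [heading=112, draw]
    FD 1: (8.993,1.472) -> (8.618,2.399) [heading=112, draw]
    -- iteration 2/2 --
    BK 15: (8.618,2.399) -> (14.237,-11.509) [heading=112, draw]
    FD 7: (14.237,-11.509) -> (11.615,-5.018) [heading=112, draw]
    FD 1: (11.615,-5.018) -> (11.24,-4.091) [heading=112, draw]
  ]
]
Final: pos=(11.24,-4.091), heading=112, 24 segment(s) drawn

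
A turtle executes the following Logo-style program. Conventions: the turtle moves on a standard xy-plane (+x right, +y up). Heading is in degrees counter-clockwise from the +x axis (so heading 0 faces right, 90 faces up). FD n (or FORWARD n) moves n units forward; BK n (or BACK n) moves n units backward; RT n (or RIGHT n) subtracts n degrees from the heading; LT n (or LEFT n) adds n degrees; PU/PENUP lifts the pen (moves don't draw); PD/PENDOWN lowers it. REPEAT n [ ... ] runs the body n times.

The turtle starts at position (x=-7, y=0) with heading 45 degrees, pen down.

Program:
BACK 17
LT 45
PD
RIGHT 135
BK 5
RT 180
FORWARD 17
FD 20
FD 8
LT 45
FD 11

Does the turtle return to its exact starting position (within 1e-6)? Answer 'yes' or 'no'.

Answer: no

Derivation:
Executing turtle program step by step:
Start: pos=(-7,0), heading=45, pen down
BK 17: (-7,0) -> (-19.021,-12.021) [heading=45, draw]
LT 45: heading 45 -> 90
PD: pen down
RT 135: heading 90 -> 315
BK 5: (-19.021,-12.021) -> (-22.556,-8.485) [heading=315, draw]
RT 180: heading 315 -> 135
FD 17: (-22.556,-8.485) -> (-34.577,3.536) [heading=135, draw]
FD 20: (-34.577,3.536) -> (-48.719,17.678) [heading=135, draw]
FD 8: (-48.719,17.678) -> (-54.376,23.335) [heading=135, draw]
LT 45: heading 135 -> 180
FD 11: (-54.376,23.335) -> (-65.376,23.335) [heading=180, draw]
Final: pos=(-65.376,23.335), heading=180, 6 segment(s) drawn

Start position: (-7, 0)
Final position: (-65.376, 23.335)
Distance = 62.867; >= 1e-6 -> NOT closed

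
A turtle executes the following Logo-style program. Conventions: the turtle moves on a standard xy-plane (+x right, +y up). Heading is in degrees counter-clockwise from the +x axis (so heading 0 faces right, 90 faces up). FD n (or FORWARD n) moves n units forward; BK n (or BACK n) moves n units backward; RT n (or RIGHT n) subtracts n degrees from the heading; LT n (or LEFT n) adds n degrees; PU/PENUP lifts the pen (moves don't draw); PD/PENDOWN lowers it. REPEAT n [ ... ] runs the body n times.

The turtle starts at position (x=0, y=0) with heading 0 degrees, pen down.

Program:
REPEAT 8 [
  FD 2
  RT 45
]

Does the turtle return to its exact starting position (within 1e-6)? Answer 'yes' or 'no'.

Answer: yes

Derivation:
Executing turtle program step by step:
Start: pos=(0,0), heading=0, pen down
REPEAT 8 [
  -- iteration 1/8 --
  FD 2: (0,0) -> (2,0) [heading=0, draw]
  RT 45: heading 0 -> 315
  -- iteration 2/8 --
  FD 2: (2,0) -> (3.414,-1.414) [heading=315, draw]
  RT 45: heading 315 -> 270
  -- iteration 3/8 --
  FD 2: (3.414,-1.414) -> (3.414,-3.414) [heading=270, draw]
  RT 45: heading 270 -> 225
  -- iteration 4/8 --
  FD 2: (3.414,-3.414) -> (2,-4.828) [heading=225, draw]
  RT 45: heading 225 -> 180
  -- iteration 5/8 --
  FD 2: (2,-4.828) -> (0,-4.828) [heading=180, draw]
  RT 45: heading 180 -> 135
  -- iteration 6/8 --
  FD 2: (0,-4.828) -> (-1.414,-3.414) [heading=135, draw]
  RT 45: heading 135 -> 90
  -- iteration 7/8 --
  FD 2: (-1.414,-3.414) -> (-1.414,-1.414) [heading=90, draw]
  RT 45: heading 90 -> 45
  -- iteration 8/8 --
  FD 2: (-1.414,-1.414) -> (0,0) [heading=45, draw]
  RT 45: heading 45 -> 0
]
Final: pos=(0,0), heading=0, 8 segment(s) drawn

Start position: (0, 0)
Final position: (0, 0)
Distance = 0; < 1e-6 -> CLOSED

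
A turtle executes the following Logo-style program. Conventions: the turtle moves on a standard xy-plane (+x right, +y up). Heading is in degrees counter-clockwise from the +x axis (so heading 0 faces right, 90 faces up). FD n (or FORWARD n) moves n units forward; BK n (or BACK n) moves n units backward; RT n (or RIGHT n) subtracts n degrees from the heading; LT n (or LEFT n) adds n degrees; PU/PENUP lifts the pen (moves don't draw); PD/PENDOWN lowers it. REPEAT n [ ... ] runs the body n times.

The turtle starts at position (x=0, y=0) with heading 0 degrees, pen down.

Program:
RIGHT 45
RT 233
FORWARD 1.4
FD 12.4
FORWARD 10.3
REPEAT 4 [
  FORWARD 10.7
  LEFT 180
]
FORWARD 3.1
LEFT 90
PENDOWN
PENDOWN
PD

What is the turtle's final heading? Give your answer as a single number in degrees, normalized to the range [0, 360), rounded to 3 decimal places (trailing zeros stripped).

Executing turtle program step by step:
Start: pos=(0,0), heading=0, pen down
RT 45: heading 0 -> 315
RT 233: heading 315 -> 82
FD 1.4: (0,0) -> (0.195,1.386) [heading=82, draw]
FD 12.4: (0.195,1.386) -> (1.921,13.666) [heading=82, draw]
FD 10.3: (1.921,13.666) -> (3.354,23.865) [heading=82, draw]
REPEAT 4 [
  -- iteration 1/4 --
  FD 10.7: (3.354,23.865) -> (4.843,34.461) [heading=82, draw]
  LT 180: heading 82 -> 262
  -- iteration 2/4 --
  FD 10.7: (4.843,34.461) -> (3.354,23.865) [heading=262, draw]
  LT 180: heading 262 -> 82
  -- iteration 3/4 --
  FD 10.7: (3.354,23.865) -> (4.843,34.461) [heading=82, draw]
  LT 180: heading 82 -> 262
  -- iteration 4/4 --
  FD 10.7: (4.843,34.461) -> (3.354,23.865) [heading=262, draw]
  LT 180: heading 262 -> 82
]
FD 3.1: (3.354,23.865) -> (3.786,26.935) [heading=82, draw]
LT 90: heading 82 -> 172
PD: pen down
PD: pen down
PD: pen down
Final: pos=(3.786,26.935), heading=172, 8 segment(s) drawn

Answer: 172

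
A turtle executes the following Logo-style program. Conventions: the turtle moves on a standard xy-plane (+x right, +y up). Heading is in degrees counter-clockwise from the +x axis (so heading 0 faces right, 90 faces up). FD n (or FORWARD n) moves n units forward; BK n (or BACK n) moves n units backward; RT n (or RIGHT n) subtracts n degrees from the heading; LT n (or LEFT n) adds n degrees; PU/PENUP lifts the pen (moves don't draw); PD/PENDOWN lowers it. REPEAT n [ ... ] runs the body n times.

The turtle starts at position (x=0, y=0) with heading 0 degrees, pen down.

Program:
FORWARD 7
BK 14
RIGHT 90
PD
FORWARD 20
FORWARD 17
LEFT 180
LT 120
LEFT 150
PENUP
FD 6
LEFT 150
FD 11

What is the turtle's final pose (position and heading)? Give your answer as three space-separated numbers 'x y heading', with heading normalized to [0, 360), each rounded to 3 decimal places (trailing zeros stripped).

Answer: -10.526 -31.5 150

Derivation:
Executing turtle program step by step:
Start: pos=(0,0), heading=0, pen down
FD 7: (0,0) -> (7,0) [heading=0, draw]
BK 14: (7,0) -> (-7,0) [heading=0, draw]
RT 90: heading 0 -> 270
PD: pen down
FD 20: (-7,0) -> (-7,-20) [heading=270, draw]
FD 17: (-7,-20) -> (-7,-37) [heading=270, draw]
LT 180: heading 270 -> 90
LT 120: heading 90 -> 210
LT 150: heading 210 -> 0
PU: pen up
FD 6: (-7,-37) -> (-1,-37) [heading=0, move]
LT 150: heading 0 -> 150
FD 11: (-1,-37) -> (-10.526,-31.5) [heading=150, move]
Final: pos=(-10.526,-31.5), heading=150, 4 segment(s) drawn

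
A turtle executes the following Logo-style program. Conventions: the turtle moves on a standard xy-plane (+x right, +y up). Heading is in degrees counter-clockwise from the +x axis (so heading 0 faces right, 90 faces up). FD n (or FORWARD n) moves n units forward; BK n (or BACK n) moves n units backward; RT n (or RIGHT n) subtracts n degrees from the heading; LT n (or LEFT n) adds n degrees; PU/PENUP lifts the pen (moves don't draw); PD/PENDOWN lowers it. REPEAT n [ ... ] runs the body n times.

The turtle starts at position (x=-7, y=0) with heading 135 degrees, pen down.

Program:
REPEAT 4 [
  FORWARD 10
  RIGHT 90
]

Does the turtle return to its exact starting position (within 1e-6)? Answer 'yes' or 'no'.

Answer: yes

Derivation:
Executing turtle program step by step:
Start: pos=(-7,0), heading=135, pen down
REPEAT 4 [
  -- iteration 1/4 --
  FD 10: (-7,0) -> (-14.071,7.071) [heading=135, draw]
  RT 90: heading 135 -> 45
  -- iteration 2/4 --
  FD 10: (-14.071,7.071) -> (-7,14.142) [heading=45, draw]
  RT 90: heading 45 -> 315
  -- iteration 3/4 --
  FD 10: (-7,14.142) -> (0.071,7.071) [heading=315, draw]
  RT 90: heading 315 -> 225
  -- iteration 4/4 --
  FD 10: (0.071,7.071) -> (-7,0) [heading=225, draw]
  RT 90: heading 225 -> 135
]
Final: pos=(-7,0), heading=135, 4 segment(s) drawn

Start position: (-7, 0)
Final position: (-7, 0)
Distance = 0; < 1e-6 -> CLOSED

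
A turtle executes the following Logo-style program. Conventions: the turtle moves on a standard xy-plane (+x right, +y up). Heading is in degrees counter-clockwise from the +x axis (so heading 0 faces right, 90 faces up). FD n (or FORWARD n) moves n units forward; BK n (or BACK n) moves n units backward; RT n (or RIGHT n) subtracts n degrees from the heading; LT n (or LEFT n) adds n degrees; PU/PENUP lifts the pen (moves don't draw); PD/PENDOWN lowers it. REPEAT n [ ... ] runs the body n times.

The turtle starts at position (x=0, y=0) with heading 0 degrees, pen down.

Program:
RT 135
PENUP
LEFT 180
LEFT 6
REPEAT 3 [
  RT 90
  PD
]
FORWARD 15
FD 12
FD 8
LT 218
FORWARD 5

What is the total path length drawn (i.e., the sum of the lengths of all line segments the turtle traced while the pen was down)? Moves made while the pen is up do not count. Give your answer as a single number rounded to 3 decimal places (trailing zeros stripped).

Answer: 40

Derivation:
Executing turtle program step by step:
Start: pos=(0,0), heading=0, pen down
RT 135: heading 0 -> 225
PU: pen up
LT 180: heading 225 -> 45
LT 6: heading 45 -> 51
REPEAT 3 [
  -- iteration 1/3 --
  RT 90: heading 51 -> 321
  PD: pen down
  -- iteration 2/3 --
  RT 90: heading 321 -> 231
  PD: pen down
  -- iteration 3/3 --
  RT 90: heading 231 -> 141
  PD: pen down
]
FD 15: (0,0) -> (-11.657,9.44) [heading=141, draw]
FD 12: (-11.657,9.44) -> (-20.983,16.992) [heading=141, draw]
FD 8: (-20.983,16.992) -> (-27.2,22.026) [heading=141, draw]
LT 218: heading 141 -> 359
FD 5: (-27.2,22.026) -> (-22.201,21.939) [heading=359, draw]
Final: pos=(-22.201,21.939), heading=359, 4 segment(s) drawn

Segment lengths:
  seg 1: (0,0) -> (-11.657,9.44), length = 15
  seg 2: (-11.657,9.44) -> (-20.983,16.992), length = 12
  seg 3: (-20.983,16.992) -> (-27.2,22.026), length = 8
  seg 4: (-27.2,22.026) -> (-22.201,21.939), length = 5
Total = 40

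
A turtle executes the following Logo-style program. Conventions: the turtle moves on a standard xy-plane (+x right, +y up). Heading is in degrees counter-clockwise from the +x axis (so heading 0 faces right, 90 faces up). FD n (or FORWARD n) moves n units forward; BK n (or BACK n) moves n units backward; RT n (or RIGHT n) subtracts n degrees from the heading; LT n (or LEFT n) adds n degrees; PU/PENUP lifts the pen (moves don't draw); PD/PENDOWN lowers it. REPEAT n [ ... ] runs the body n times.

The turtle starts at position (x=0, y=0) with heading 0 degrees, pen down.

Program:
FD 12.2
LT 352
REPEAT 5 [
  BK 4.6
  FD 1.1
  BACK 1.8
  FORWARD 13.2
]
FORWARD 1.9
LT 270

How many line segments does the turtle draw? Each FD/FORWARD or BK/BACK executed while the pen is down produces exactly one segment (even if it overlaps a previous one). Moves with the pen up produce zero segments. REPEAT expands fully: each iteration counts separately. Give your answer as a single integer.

Executing turtle program step by step:
Start: pos=(0,0), heading=0, pen down
FD 12.2: (0,0) -> (12.2,0) [heading=0, draw]
LT 352: heading 0 -> 352
REPEAT 5 [
  -- iteration 1/5 --
  BK 4.6: (12.2,0) -> (7.645,0.64) [heading=352, draw]
  FD 1.1: (7.645,0.64) -> (8.734,0.487) [heading=352, draw]
  BK 1.8: (8.734,0.487) -> (6.952,0.738) [heading=352, draw]
  FD 13.2: (6.952,0.738) -> (20.023,-1.099) [heading=352, draw]
  -- iteration 2/5 --
  BK 4.6: (20.023,-1.099) -> (15.468,-0.459) [heading=352, draw]
  FD 1.1: (15.468,-0.459) -> (16.557,-0.612) [heading=352, draw]
  BK 1.8: (16.557,-0.612) -> (14.775,-0.362) [heading=352, draw]
  FD 13.2: (14.775,-0.362) -> (27.846,-2.199) [heading=352, draw]
  -- iteration 3/5 --
  BK 4.6: (27.846,-2.199) -> (23.291,-1.559) [heading=352, draw]
  FD 1.1: (23.291,-1.559) -> (24.38,-1.712) [heading=352, draw]
  BK 1.8: (24.38,-1.712) -> (22.598,-1.461) [heading=352, draw]
  FD 13.2: (22.598,-1.461) -> (35.669,-3.298) [heading=352, draw]
  -- iteration 4/5 --
  BK 4.6: (35.669,-3.298) -> (31.114,-2.658) [heading=352, draw]
  FD 1.1: (31.114,-2.658) -> (32.203,-2.811) [heading=352, draw]
  BK 1.8: (32.203,-2.811) -> (30.421,-2.561) [heading=352, draw]
  FD 13.2: (30.421,-2.561) -> (43.492,-4.398) [heading=352, draw]
  -- iteration 5/5 --
  BK 4.6: (43.492,-4.398) -> (38.937,-3.758) [heading=352, draw]
  FD 1.1: (38.937,-3.758) -> (40.027,-3.911) [heading=352, draw]
  BK 1.8: (40.027,-3.911) -> (38.244,-3.66) [heading=352, draw]
  FD 13.2: (38.244,-3.66) -> (51.316,-5.497) [heading=352, draw]
]
FD 1.9: (51.316,-5.497) -> (53.197,-5.762) [heading=352, draw]
LT 270: heading 352 -> 262
Final: pos=(53.197,-5.762), heading=262, 22 segment(s) drawn
Segments drawn: 22

Answer: 22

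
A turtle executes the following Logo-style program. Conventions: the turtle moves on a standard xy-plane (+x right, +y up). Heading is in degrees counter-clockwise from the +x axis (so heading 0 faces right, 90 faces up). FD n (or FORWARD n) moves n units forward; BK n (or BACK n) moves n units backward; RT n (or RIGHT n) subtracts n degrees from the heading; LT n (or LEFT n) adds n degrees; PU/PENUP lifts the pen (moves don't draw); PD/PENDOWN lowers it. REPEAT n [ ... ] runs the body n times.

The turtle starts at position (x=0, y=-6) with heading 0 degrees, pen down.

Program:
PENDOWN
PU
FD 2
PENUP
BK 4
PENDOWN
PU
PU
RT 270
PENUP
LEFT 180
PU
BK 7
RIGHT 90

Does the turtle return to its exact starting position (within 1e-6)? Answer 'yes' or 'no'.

Answer: no

Derivation:
Executing turtle program step by step:
Start: pos=(0,-6), heading=0, pen down
PD: pen down
PU: pen up
FD 2: (0,-6) -> (2,-6) [heading=0, move]
PU: pen up
BK 4: (2,-6) -> (-2,-6) [heading=0, move]
PD: pen down
PU: pen up
PU: pen up
RT 270: heading 0 -> 90
PU: pen up
LT 180: heading 90 -> 270
PU: pen up
BK 7: (-2,-6) -> (-2,1) [heading=270, move]
RT 90: heading 270 -> 180
Final: pos=(-2,1), heading=180, 0 segment(s) drawn

Start position: (0, -6)
Final position: (-2, 1)
Distance = 7.28; >= 1e-6 -> NOT closed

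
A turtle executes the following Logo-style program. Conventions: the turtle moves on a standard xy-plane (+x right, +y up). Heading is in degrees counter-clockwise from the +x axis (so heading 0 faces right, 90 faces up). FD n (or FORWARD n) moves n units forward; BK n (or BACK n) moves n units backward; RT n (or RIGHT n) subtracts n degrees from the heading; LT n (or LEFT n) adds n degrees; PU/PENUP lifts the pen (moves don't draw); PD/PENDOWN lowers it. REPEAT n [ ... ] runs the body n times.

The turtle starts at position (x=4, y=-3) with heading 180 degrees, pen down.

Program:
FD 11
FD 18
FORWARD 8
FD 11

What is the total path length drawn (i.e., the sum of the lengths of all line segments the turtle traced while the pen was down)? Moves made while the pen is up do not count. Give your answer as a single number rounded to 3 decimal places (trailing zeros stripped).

Executing turtle program step by step:
Start: pos=(4,-3), heading=180, pen down
FD 11: (4,-3) -> (-7,-3) [heading=180, draw]
FD 18: (-7,-3) -> (-25,-3) [heading=180, draw]
FD 8: (-25,-3) -> (-33,-3) [heading=180, draw]
FD 11: (-33,-3) -> (-44,-3) [heading=180, draw]
Final: pos=(-44,-3), heading=180, 4 segment(s) drawn

Segment lengths:
  seg 1: (4,-3) -> (-7,-3), length = 11
  seg 2: (-7,-3) -> (-25,-3), length = 18
  seg 3: (-25,-3) -> (-33,-3), length = 8
  seg 4: (-33,-3) -> (-44,-3), length = 11
Total = 48

Answer: 48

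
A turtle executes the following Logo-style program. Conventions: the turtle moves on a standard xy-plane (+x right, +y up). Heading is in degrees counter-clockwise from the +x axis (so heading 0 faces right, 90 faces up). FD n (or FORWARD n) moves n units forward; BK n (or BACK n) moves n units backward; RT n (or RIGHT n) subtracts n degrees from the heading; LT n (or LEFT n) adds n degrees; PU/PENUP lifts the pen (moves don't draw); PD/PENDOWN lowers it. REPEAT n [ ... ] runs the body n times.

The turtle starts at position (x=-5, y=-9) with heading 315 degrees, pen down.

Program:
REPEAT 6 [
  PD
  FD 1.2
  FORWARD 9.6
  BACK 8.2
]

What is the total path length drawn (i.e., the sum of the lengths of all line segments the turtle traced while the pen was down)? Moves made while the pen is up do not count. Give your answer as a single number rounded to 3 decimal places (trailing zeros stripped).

Executing turtle program step by step:
Start: pos=(-5,-9), heading=315, pen down
REPEAT 6 [
  -- iteration 1/6 --
  PD: pen down
  FD 1.2: (-5,-9) -> (-4.151,-9.849) [heading=315, draw]
  FD 9.6: (-4.151,-9.849) -> (2.637,-16.637) [heading=315, draw]
  BK 8.2: (2.637,-16.637) -> (-3.162,-10.838) [heading=315, draw]
  -- iteration 2/6 --
  PD: pen down
  FD 1.2: (-3.162,-10.838) -> (-2.313,-11.687) [heading=315, draw]
  FD 9.6: (-2.313,-11.687) -> (4.475,-18.475) [heading=315, draw]
  BK 8.2: (4.475,-18.475) -> (-1.323,-12.677) [heading=315, draw]
  -- iteration 3/6 --
  PD: pen down
  FD 1.2: (-1.323,-12.677) -> (-0.475,-13.525) [heading=315, draw]
  FD 9.6: (-0.475,-13.525) -> (6.314,-20.314) [heading=315, draw]
  BK 8.2: (6.314,-20.314) -> (0.515,-14.515) [heading=315, draw]
  -- iteration 4/6 --
  PD: pen down
  FD 1.2: (0.515,-14.515) -> (1.364,-15.364) [heading=315, draw]
  FD 9.6: (1.364,-15.364) -> (8.152,-22.152) [heading=315, draw]
  BK 8.2: (8.152,-22.152) -> (2.354,-16.354) [heading=315, draw]
  -- iteration 5/6 --
  PD: pen down
  FD 1.2: (2.354,-16.354) -> (3.202,-17.202) [heading=315, draw]
  FD 9.6: (3.202,-17.202) -> (9.991,-23.991) [heading=315, draw]
  BK 8.2: (9.991,-23.991) -> (4.192,-18.192) [heading=315, draw]
  -- iteration 6/6 --
  PD: pen down
  FD 1.2: (4.192,-18.192) -> (5.041,-19.041) [heading=315, draw]
  FD 9.6: (5.041,-19.041) -> (11.829,-25.829) [heading=315, draw]
  BK 8.2: (11.829,-25.829) -> (6.031,-20.031) [heading=315, draw]
]
Final: pos=(6.031,-20.031), heading=315, 18 segment(s) drawn

Segment lengths:
  seg 1: (-5,-9) -> (-4.151,-9.849), length = 1.2
  seg 2: (-4.151,-9.849) -> (2.637,-16.637), length = 9.6
  seg 3: (2.637,-16.637) -> (-3.162,-10.838), length = 8.2
  seg 4: (-3.162,-10.838) -> (-2.313,-11.687), length = 1.2
  seg 5: (-2.313,-11.687) -> (4.475,-18.475), length = 9.6
  seg 6: (4.475,-18.475) -> (-1.323,-12.677), length = 8.2
  seg 7: (-1.323,-12.677) -> (-0.475,-13.525), length = 1.2
  seg 8: (-0.475,-13.525) -> (6.314,-20.314), length = 9.6
  seg 9: (6.314,-20.314) -> (0.515,-14.515), length = 8.2
  seg 10: (0.515,-14.515) -> (1.364,-15.364), length = 1.2
  seg 11: (1.364,-15.364) -> (8.152,-22.152), length = 9.6
  seg 12: (8.152,-22.152) -> (2.354,-16.354), length = 8.2
  seg 13: (2.354,-16.354) -> (3.202,-17.202), length = 1.2
  seg 14: (3.202,-17.202) -> (9.991,-23.991), length = 9.6
  seg 15: (9.991,-23.991) -> (4.192,-18.192), length = 8.2
  seg 16: (4.192,-18.192) -> (5.041,-19.041), length = 1.2
  seg 17: (5.041,-19.041) -> (11.829,-25.829), length = 9.6
  seg 18: (11.829,-25.829) -> (6.031,-20.031), length = 8.2
Total = 114

Answer: 114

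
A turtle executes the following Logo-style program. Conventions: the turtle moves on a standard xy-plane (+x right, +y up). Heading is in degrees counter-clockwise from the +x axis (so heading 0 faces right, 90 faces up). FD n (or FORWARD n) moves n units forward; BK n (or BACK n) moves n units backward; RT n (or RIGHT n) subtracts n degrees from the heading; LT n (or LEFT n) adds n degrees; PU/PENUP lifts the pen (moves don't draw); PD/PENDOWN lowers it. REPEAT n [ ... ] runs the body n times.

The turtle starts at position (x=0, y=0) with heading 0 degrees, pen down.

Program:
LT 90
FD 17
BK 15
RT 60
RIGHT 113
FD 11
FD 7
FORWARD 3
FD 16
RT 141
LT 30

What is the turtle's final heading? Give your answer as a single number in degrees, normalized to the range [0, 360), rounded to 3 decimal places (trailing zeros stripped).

Executing turtle program step by step:
Start: pos=(0,0), heading=0, pen down
LT 90: heading 0 -> 90
FD 17: (0,0) -> (0,17) [heading=90, draw]
BK 15: (0,17) -> (0,2) [heading=90, draw]
RT 60: heading 90 -> 30
RT 113: heading 30 -> 277
FD 11: (0,2) -> (1.341,-8.918) [heading=277, draw]
FD 7: (1.341,-8.918) -> (2.194,-15.866) [heading=277, draw]
FD 3: (2.194,-15.866) -> (2.559,-18.843) [heading=277, draw]
FD 16: (2.559,-18.843) -> (4.509,-34.724) [heading=277, draw]
RT 141: heading 277 -> 136
LT 30: heading 136 -> 166
Final: pos=(4.509,-34.724), heading=166, 6 segment(s) drawn

Answer: 166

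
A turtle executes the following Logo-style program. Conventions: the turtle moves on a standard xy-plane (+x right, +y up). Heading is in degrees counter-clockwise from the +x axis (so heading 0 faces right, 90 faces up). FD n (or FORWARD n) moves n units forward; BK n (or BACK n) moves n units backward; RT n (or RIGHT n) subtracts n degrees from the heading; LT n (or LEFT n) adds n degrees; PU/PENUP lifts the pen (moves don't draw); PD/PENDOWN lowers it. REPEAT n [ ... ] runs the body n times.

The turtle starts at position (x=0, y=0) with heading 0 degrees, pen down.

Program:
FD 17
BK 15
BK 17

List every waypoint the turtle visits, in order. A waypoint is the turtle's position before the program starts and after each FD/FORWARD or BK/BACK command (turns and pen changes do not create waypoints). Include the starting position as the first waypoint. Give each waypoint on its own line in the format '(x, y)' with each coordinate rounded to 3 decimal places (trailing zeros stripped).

Answer: (0, 0)
(17, 0)
(2, 0)
(-15, 0)

Derivation:
Executing turtle program step by step:
Start: pos=(0,0), heading=0, pen down
FD 17: (0,0) -> (17,0) [heading=0, draw]
BK 15: (17,0) -> (2,0) [heading=0, draw]
BK 17: (2,0) -> (-15,0) [heading=0, draw]
Final: pos=(-15,0), heading=0, 3 segment(s) drawn
Waypoints (4 total):
(0, 0)
(17, 0)
(2, 0)
(-15, 0)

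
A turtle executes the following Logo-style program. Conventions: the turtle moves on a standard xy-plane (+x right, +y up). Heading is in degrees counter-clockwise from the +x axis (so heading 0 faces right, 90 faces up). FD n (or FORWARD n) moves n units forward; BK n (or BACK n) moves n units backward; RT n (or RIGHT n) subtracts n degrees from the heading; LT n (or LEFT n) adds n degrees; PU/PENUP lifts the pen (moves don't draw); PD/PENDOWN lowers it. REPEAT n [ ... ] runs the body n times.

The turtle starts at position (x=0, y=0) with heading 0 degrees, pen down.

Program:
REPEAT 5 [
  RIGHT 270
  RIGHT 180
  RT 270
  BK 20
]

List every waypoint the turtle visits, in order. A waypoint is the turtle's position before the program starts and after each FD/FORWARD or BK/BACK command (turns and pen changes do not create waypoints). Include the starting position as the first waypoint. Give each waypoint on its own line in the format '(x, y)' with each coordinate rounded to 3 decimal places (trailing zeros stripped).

Executing turtle program step by step:
Start: pos=(0,0), heading=0, pen down
REPEAT 5 [
  -- iteration 1/5 --
  RT 270: heading 0 -> 90
  RT 180: heading 90 -> 270
  RT 270: heading 270 -> 0
  BK 20: (0,0) -> (-20,0) [heading=0, draw]
  -- iteration 2/5 --
  RT 270: heading 0 -> 90
  RT 180: heading 90 -> 270
  RT 270: heading 270 -> 0
  BK 20: (-20,0) -> (-40,0) [heading=0, draw]
  -- iteration 3/5 --
  RT 270: heading 0 -> 90
  RT 180: heading 90 -> 270
  RT 270: heading 270 -> 0
  BK 20: (-40,0) -> (-60,0) [heading=0, draw]
  -- iteration 4/5 --
  RT 270: heading 0 -> 90
  RT 180: heading 90 -> 270
  RT 270: heading 270 -> 0
  BK 20: (-60,0) -> (-80,0) [heading=0, draw]
  -- iteration 5/5 --
  RT 270: heading 0 -> 90
  RT 180: heading 90 -> 270
  RT 270: heading 270 -> 0
  BK 20: (-80,0) -> (-100,0) [heading=0, draw]
]
Final: pos=(-100,0), heading=0, 5 segment(s) drawn
Waypoints (6 total):
(0, 0)
(-20, 0)
(-40, 0)
(-60, 0)
(-80, 0)
(-100, 0)

Answer: (0, 0)
(-20, 0)
(-40, 0)
(-60, 0)
(-80, 0)
(-100, 0)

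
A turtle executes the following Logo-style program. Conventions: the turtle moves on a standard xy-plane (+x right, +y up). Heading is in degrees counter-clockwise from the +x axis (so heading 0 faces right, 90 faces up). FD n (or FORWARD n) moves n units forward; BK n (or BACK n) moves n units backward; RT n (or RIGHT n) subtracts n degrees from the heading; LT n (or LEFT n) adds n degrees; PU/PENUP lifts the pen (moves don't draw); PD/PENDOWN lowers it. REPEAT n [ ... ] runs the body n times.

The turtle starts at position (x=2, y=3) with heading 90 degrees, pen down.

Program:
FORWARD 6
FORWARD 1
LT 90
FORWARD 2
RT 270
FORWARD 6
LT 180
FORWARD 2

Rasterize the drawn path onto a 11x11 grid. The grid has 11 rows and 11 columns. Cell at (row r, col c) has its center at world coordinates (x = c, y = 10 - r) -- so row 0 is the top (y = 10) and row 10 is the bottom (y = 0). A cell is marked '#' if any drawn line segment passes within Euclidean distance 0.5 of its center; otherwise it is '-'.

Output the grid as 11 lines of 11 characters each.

Answer: ###--------
#-#--------
#-#--------
#-#--------
#-#--------
#-#--------
#-#--------
--#--------
-----------
-----------
-----------

Derivation:
Segment 0: (2,3) -> (2,9)
Segment 1: (2,9) -> (2,10)
Segment 2: (2,10) -> (0,10)
Segment 3: (0,10) -> (0,4)
Segment 4: (0,4) -> (0,6)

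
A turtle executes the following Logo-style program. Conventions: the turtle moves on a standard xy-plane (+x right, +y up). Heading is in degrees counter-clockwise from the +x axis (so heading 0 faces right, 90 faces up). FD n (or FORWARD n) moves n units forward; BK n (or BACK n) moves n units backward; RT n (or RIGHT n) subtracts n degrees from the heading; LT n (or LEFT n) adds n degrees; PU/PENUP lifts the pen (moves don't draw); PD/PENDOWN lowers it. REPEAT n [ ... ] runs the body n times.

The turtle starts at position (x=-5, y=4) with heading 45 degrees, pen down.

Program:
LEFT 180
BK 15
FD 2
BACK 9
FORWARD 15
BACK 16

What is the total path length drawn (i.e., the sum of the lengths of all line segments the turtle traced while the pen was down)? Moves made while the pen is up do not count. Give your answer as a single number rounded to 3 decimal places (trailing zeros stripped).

Answer: 57

Derivation:
Executing turtle program step by step:
Start: pos=(-5,4), heading=45, pen down
LT 180: heading 45 -> 225
BK 15: (-5,4) -> (5.607,14.607) [heading=225, draw]
FD 2: (5.607,14.607) -> (4.192,13.192) [heading=225, draw]
BK 9: (4.192,13.192) -> (10.556,19.556) [heading=225, draw]
FD 15: (10.556,19.556) -> (-0.05,8.95) [heading=225, draw]
BK 16: (-0.05,8.95) -> (11.263,20.263) [heading=225, draw]
Final: pos=(11.263,20.263), heading=225, 5 segment(s) drawn

Segment lengths:
  seg 1: (-5,4) -> (5.607,14.607), length = 15
  seg 2: (5.607,14.607) -> (4.192,13.192), length = 2
  seg 3: (4.192,13.192) -> (10.556,19.556), length = 9
  seg 4: (10.556,19.556) -> (-0.05,8.95), length = 15
  seg 5: (-0.05,8.95) -> (11.263,20.263), length = 16
Total = 57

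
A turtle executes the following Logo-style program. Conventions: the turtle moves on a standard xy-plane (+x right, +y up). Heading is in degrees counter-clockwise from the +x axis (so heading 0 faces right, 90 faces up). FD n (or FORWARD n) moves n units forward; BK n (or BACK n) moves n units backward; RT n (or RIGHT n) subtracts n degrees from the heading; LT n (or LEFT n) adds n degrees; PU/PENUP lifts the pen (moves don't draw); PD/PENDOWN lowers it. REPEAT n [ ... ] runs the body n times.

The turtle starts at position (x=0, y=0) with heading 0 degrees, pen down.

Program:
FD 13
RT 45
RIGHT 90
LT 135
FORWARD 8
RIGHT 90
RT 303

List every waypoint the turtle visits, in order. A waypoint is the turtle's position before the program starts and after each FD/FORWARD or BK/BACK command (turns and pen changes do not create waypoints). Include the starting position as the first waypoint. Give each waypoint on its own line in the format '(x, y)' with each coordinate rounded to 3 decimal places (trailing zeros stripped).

Executing turtle program step by step:
Start: pos=(0,0), heading=0, pen down
FD 13: (0,0) -> (13,0) [heading=0, draw]
RT 45: heading 0 -> 315
RT 90: heading 315 -> 225
LT 135: heading 225 -> 0
FD 8: (13,0) -> (21,0) [heading=0, draw]
RT 90: heading 0 -> 270
RT 303: heading 270 -> 327
Final: pos=(21,0), heading=327, 2 segment(s) drawn
Waypoints (3 total):
(0, 0)
(13, 0)
(21, 0)

Answer: (0, 0)
(13, 0)
(21, 0)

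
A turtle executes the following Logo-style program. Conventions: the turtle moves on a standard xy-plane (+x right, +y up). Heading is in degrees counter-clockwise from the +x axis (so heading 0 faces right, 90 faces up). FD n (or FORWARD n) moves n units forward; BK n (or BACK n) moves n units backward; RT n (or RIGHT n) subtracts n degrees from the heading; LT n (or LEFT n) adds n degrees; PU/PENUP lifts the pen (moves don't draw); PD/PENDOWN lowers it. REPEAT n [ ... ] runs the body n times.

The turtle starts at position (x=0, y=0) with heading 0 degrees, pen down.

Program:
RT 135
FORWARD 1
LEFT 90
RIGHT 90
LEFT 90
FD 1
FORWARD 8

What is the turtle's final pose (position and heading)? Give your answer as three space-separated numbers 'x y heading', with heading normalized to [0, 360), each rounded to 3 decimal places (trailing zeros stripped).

Answer: 5.657 -7.071 315

Derivation:
Executing turtle program step by step:
Start: pos=(0,0), heading=0, pen down
RT 135: heading 0 -> 225
FD 1: (0,0) -> (-0.707,-0.707) [heading=225, draw]
LT 90: heading 225 -> 315
RT 90: heading 315 -> 225
LT 90: heading 225 -> 315
FD 1: (-0.707,-0.707) -> (0,-1.414) [heading=315, draw]
FD 8: (0,-1.414) -> (5.657,-7.071) [heading=315, draw]
Final: pos=(5.657,-7.071), heading=315, 3 segment(s) drawn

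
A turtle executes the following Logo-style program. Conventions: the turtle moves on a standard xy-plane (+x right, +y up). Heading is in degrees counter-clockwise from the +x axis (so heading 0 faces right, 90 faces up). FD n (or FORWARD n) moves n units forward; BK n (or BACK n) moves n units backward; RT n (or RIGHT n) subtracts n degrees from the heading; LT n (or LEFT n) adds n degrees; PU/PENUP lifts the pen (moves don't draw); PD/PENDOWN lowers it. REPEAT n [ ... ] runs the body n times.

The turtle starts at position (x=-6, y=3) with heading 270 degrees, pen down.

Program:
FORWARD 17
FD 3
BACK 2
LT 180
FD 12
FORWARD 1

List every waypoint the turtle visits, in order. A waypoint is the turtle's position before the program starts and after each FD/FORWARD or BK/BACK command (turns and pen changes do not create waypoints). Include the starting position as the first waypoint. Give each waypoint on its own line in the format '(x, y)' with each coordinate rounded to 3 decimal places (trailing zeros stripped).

Executing turtle program step by step:
Start: pos=(-6,3), heading=270, pen down
FD 17: (-6,3) -> (-6,-14) [heading=270, draw]
FD 3: (-6,-14) -> (-6,-17) [heading=270, draw]
BK 2: (-6,-17) -> (-6,-15) [heading=270, draw]
LT 180: heading 270 -> 90
FD 12: (-6,-15) -> (-6,-3) [heading=90, draw]
FD 1: (-6,-3) -> (-6,-2) [heading=90, draw]
Final: pos=(-6,-2), heading=90, 5 segment(s) drawn
Waypoints (6 total):
(-6, 3)
(-6, -14)
(-6, -17)
(-6, -15)
(-6, -3)
(-6, -2)

Answer: (-6, 3)
(-6, -14)
(-6, -17)
(-6, -15)
(-6, -3)
(-6, -2)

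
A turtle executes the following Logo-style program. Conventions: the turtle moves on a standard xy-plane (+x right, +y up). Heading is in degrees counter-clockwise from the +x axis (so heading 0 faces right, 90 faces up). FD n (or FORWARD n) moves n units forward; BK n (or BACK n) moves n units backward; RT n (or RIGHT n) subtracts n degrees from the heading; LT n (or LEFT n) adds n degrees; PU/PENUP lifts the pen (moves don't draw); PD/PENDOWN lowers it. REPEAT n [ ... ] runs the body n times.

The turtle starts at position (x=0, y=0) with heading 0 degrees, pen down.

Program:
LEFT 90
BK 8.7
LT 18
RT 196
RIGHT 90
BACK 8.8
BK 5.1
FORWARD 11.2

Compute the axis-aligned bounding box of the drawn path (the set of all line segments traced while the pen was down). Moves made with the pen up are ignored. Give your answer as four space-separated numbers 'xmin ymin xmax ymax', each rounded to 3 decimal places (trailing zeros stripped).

Answer: 0 -8.7 13.892 0

Derivation:
Executing turtle program step by step:
Start: pos=(0,0), heading=0, pen down
LT 90: heading 0 -> 90
BK 8.7: (0,0) -> (0,-8.7) [heading=90, draw]
LT 18: heading 90 -> 108
RT 196: heading 108 -> 272
RT 90: heading 272 -> 182
BK 8.8: (0,-8.7) -> (8.795,-8.393) [heading=182, draw]
BK 5.1: (8.795,-8.393) -> (13.892,-8.215) [heading=182, draw]
FD 11.2: (13.892,-8.215) -> (2.698,-8.606) [heading=182, draw]
Final: pos=(2.698,-8.606), heading=182, 4 segment(s) drawn

Segment endpoints: x in {0, 0, 2.698, 8.795, 13.892}, y in {-8.7, -8.606, -8.393, -8.215, 0}
xmin=0, ymin=-8.7, xmax=13.892, ymax=0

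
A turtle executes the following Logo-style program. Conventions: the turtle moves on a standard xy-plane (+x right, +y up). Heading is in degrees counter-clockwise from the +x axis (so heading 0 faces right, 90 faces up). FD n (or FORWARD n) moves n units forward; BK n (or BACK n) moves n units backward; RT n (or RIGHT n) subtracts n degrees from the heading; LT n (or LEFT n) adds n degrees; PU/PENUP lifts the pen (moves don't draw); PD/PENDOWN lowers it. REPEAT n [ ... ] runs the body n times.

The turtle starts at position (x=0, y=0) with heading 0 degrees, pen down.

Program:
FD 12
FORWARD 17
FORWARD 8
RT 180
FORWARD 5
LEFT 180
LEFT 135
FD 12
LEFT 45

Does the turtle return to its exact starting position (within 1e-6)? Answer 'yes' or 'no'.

Executing turtle program step by step:
Start: pos=(0,0), heading=0, pen down
FD 12: (0,0) -> (12,0) [heading=0, draw]
FD 17: (12,0) -> (29,0) [heading=0, draw]
FD 8: (29,0) -> (37,0) [heading=0, draw]
RT 180: heading 0 -> 180
FD 5: (37,0) -> (32,0) [heading=180, draw]
LT 180: heading 180 -> 0
LT 135: heading 0 -> 135
FD 12: (32,0) -> (23.515,8.485) [heading=135, draw]
LT 45: heading 135 -> 180
Final: pos=(23.515,8.485), heading=180, 5 segment(s) drawn

Start position: (0, 0)
Final position: (23.515, 8.485)
Distance = 24.999; >= 1e-6 -> NOT closed

Answer: no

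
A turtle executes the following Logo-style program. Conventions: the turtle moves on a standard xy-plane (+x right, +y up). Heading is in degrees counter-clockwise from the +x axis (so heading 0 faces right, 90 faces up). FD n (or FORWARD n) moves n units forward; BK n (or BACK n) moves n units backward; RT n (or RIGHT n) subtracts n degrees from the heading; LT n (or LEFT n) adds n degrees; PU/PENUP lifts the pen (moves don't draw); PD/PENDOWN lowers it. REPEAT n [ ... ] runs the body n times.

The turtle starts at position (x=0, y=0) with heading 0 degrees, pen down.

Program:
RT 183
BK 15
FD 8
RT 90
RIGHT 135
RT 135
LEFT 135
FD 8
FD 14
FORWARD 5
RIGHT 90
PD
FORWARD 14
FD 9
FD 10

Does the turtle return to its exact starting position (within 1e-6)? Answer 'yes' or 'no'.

Executing turtle program step by step:
Start: pos=(0,0), heading=0, pen down
RT 183: heading 0 -> 177
BK 15: (0,0) -> (14.979,-0.785) [heading=177, draw]
FD 8: (14.979,-0.785) -> (6.99,-0.366) [heading=177, draw]
RT 90: heading 177 -> 87
RT 135: heading 87 -> 312
RT 135: heading 312 -> 177
LT 135: heading 177 -> 312
FD 8: (6.99,-0.366) -> (12.343,-6.312) [heading=312, draw]
FD 14: (12.343,-6.312) -> (21.711,-16.716) [heading=312, draw]
FD 5: (21.711,-16.716) -> (25.057,-20.431) [heading=312, draw]
RT 90: heading 312 -> 222
PD: pen down
FD 14: (25.057,-20.431) -> (14.653,-29.799) [heading=222, draw]
FD 9: (14.653,-29.799) -> (7.965,-35.821) [heading=222, draw]
FD 10: (7.965,-35.821) -> (0.533,-42.513) [heading=222, draw]
Final: pos=(0.533,-42.513), heading=222, 8 segment(s) drawn

Start position: (0, 0)
Final position: (0.533, -42.513)
Distance = 42.516; >= 1e-6 -> NOT closed

Answer: no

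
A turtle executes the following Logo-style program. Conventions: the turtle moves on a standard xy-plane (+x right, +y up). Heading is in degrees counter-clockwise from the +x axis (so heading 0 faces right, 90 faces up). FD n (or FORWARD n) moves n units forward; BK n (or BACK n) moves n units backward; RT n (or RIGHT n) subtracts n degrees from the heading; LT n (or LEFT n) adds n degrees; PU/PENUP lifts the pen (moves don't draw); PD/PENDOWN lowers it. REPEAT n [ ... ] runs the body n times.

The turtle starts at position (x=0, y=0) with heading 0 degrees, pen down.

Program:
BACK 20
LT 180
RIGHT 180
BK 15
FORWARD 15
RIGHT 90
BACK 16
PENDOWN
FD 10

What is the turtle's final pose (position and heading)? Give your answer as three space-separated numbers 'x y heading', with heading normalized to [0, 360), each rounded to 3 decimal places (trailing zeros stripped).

Answer: -20 6 270

Derivation:
Executing turtle program step by step:
Start: pos=(0,0), heading=0, pen down
BK 20: (0,0) -> (-20,0) [heading=0, draw]
LT 180: heading 0 -> 180
RT 180: heading 180 -> 0
BK 15: (-20,0) -> (-35,0) [heading=0, draw]
FD 15: (-35,0) -> (-20,0) [heading=0, draw]
RT 90: heading 0 -> 270
BK 16: (-20,0) -> (-20,16) [heading=270, draw]
PD: pen down
FD 10: (-20,16) -> (-20,6) [heading=270, draw]
Final: pos=(-20,6), heading=270, 5 segment(s) drawn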